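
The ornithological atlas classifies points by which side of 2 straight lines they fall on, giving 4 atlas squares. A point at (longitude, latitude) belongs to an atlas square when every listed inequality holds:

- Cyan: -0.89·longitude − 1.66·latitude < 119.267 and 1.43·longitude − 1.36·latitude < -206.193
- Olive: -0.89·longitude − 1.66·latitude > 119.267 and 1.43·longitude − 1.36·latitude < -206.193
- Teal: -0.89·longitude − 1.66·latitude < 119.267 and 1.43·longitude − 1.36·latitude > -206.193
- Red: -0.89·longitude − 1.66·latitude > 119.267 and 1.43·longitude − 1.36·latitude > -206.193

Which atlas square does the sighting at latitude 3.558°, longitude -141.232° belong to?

Olive

-0.89·-141.232 − 1.66·3.558 = 119.790, which is > 119.267
1.43·-141.232 − 1.36·3.558 = -206.801, which is < -206.193
This sign pattern matches Olive.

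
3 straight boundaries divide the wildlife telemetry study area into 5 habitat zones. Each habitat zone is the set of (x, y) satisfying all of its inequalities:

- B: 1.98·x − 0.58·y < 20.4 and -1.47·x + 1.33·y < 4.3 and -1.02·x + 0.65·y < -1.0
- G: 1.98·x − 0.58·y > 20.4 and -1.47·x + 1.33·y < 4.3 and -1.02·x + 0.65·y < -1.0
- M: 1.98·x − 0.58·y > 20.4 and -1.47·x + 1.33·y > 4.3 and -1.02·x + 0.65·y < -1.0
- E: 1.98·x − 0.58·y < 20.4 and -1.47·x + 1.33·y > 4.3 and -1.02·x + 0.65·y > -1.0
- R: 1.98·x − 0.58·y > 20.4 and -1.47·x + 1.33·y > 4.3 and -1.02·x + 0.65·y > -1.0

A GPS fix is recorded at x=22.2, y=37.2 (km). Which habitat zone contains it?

1.98·22.2 − 0.58·37.2 = 22.380, which is > 20.4
-1.47·22.2 + 1.33·37.2 = 16.842, which is > 4.3
-1.02·22.2 + 0.65·37.2 = 1.536, which is > -1.0
This sign pattern matches R.

R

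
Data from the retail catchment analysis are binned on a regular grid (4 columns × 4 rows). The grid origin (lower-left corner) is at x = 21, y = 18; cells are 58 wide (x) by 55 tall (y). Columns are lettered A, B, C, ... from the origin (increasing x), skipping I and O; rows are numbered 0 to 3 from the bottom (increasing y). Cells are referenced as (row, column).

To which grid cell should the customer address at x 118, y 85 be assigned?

Column index: ⌊(118 − 21) / 58⌋ = ⌊1.672⌋ = 1 → column B
Row offset from origin: ⌊(85 − 18) / 55⌋ = ⌊1.218⌋ = 1 → row 1

(1, B)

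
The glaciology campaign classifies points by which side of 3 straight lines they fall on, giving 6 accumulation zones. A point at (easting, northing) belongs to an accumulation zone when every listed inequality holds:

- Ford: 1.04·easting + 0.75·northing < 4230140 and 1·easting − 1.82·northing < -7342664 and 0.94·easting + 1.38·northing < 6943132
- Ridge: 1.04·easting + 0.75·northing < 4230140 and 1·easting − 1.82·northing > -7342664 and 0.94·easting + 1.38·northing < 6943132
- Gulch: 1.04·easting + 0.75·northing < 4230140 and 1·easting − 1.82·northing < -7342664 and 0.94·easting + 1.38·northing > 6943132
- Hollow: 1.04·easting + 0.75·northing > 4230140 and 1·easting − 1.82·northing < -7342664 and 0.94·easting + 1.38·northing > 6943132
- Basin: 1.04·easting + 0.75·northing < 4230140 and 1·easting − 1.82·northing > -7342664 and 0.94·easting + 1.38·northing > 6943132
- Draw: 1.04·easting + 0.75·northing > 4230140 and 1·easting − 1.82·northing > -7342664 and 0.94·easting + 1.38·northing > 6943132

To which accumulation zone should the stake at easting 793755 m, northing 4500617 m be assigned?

1.04·793755 + 0.75·4500617 = 4200967.950, which is < 4230140
1·793755 − 1.82·4500617 = -7397367.940, which is < -7342664
0.94·793755 + 1.38·4500617 = 6956981.160, which is > 6943132
This sign pattern matches Gulch.

Gulch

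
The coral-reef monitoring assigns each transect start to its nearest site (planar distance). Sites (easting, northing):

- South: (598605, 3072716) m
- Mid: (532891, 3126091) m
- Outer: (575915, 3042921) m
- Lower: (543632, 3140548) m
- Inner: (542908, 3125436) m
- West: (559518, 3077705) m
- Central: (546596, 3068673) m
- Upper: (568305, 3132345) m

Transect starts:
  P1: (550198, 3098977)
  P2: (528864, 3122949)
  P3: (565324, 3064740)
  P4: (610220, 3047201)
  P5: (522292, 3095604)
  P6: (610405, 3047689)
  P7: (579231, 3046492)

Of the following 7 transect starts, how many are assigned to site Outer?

P1 → West
P2 → Mid
P3 → West
P4 → South
P5 → Mid
P6 → South
P7 → Outer
1 of the 7 goes to Outer.

1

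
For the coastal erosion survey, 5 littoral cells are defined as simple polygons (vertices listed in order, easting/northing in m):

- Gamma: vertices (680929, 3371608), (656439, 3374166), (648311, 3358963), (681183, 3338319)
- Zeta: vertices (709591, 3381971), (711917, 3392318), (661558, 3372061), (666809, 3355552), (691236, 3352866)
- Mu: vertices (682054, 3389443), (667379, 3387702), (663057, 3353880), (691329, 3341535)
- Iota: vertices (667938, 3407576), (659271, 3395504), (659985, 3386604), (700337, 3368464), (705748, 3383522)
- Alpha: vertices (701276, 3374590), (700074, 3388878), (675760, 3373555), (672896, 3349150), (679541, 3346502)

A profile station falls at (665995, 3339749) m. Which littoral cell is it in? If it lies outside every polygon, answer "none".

none

Cast a ray rightward from (665995, 3339749). For each polygon, the edges (by vertex number in listed order) whose endpoints lie on opposite sides of northing = 3339749, where each meets that height, and whether that is right or left of the point:
Gamma: 3–4 at easting≈678906.0 (right), 4–1 at easting≈681172.1 (right) → 2 crossings.
Zeta: no edge straddles that height → 0 crossings.
Mu: no edge straddles that height → 0 crossings.
Iota: no edge straddles that height → 0 crossings.
Alpha: no edge straddles that height → 0 crossings.
All counts are even, so the point lies outside every listed polygon.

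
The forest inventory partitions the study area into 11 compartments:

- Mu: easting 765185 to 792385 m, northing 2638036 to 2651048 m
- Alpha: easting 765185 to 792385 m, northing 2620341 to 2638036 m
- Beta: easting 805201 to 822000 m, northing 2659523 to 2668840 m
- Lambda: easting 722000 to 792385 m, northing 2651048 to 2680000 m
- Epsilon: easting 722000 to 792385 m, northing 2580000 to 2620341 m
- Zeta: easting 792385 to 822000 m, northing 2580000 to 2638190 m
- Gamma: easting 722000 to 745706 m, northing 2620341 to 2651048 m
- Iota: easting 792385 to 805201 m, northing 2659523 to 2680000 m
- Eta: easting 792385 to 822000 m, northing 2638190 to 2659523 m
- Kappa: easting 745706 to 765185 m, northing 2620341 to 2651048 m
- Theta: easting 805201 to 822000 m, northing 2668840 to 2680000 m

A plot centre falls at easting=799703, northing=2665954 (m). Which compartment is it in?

Iota

The point has easting = 799703 and northing = 2665954.
Only Iota satisfies 792385 ≤ easting ≤ 805201 and 2659523 ≤ northing ≤ 2680000.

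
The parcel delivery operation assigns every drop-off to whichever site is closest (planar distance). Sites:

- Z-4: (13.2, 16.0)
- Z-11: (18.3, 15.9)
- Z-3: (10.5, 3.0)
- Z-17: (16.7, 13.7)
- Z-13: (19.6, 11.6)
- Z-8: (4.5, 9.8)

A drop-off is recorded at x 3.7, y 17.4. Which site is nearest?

Squared distances to each site:
Z-4: 92.210; Z-11: 215.410; Z-3: 253.600; Z-17: 182.690; Z-13: 286.450; Z-8: 58.400.
Minimum at Z-8.

Z-8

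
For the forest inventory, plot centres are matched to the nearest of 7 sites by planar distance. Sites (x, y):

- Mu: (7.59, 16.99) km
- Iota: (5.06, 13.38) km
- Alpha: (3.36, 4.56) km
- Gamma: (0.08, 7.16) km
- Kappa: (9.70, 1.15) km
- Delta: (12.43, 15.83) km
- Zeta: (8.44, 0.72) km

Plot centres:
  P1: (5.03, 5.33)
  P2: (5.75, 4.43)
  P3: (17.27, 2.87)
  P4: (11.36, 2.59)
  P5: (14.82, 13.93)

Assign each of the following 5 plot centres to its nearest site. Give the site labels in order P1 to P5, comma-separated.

P1 → Alpha (d²=3.38)
P2 → Alpha (d²=5.73)
P3 → Kappa (d²=60.26)
P4 → Kappa (d²=4.83)
P5 → Delta (d²=9.32)

Alpha, Alpha, Kappa, Kappa, Delta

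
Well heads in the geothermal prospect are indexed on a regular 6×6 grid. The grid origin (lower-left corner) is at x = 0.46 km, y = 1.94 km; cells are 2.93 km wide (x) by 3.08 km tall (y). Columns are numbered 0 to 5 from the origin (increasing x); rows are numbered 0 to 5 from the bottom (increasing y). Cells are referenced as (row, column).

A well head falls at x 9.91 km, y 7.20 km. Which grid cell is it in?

(1, 3)

Column index: ⌊(9.91 − 0.46) / 2.93⌋ = ⌊3.225⌋ = 3
Row offset from origin: ⌊(7.20 − 1.94) / 3.08⌋ = ⌊1.708⌋ = 1 → row 1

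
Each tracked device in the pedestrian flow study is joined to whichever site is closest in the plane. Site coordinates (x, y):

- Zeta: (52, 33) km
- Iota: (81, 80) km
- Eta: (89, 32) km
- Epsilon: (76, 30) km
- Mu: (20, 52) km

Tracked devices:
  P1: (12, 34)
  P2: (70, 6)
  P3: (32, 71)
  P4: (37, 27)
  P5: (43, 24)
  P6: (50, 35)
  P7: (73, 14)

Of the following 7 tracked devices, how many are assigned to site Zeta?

P1 → Mu
P2 → Epsilon
P3 → Mu
P4 → Zeta
P5 → Zeta
P6 → Zeta
P7 → Epsilon
3 of the 7 go to Zeta.

3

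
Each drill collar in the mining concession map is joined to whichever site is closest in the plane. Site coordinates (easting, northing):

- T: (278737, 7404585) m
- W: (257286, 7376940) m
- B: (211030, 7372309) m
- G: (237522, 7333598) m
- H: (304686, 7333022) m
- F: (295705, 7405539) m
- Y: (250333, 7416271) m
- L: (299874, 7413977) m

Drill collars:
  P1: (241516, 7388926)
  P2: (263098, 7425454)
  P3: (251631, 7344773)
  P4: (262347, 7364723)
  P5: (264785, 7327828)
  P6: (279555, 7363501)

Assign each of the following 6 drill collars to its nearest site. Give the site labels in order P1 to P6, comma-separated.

W, Y, G, W, G, W

P1 → W (d²=392357096.00)
P2 → Y (d²=247272714.00)
P3 → G (d²=323944506.00)
P4 → W (d²=174868810.00)
P5 → G (d²=776564069.00)
P6 → W (d²=676515082.00)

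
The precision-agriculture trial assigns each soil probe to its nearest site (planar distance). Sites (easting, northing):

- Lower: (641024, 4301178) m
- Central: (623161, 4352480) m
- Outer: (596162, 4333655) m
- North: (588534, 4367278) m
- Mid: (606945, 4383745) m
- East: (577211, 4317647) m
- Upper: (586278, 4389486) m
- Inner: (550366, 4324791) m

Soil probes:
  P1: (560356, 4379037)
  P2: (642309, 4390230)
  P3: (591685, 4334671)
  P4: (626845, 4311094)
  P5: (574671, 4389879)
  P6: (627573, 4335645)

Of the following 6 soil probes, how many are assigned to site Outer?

P1 → Upper
P2 → Mid
P3 → Outer
P4 → Lower
P5 → Upper
P6 → Central
1 of the 6 goes to Outer.

1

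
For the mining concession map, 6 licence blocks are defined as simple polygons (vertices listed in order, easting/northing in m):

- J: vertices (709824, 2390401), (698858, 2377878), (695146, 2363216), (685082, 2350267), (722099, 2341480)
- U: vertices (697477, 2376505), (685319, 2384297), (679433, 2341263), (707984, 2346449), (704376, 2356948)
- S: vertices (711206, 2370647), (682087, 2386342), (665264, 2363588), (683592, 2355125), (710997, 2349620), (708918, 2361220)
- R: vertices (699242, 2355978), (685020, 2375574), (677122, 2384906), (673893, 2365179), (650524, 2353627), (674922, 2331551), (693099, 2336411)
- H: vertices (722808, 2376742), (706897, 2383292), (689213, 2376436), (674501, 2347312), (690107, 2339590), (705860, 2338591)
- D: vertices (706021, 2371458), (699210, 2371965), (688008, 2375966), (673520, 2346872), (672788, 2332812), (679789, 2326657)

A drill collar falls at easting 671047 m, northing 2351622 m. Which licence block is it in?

Cast a ray rightward from (671047, 2351622). For each polygon, the edges (by vertex number in listed order) whose endpoints lie on opposite sides of northing = 2351622, where each meets that height, and whether that is right or left of the point:
J: 3–4 at easting≈686135.1 (right), 5–1 at easting≈719554.2 (right) → 2 crossings.
U: 2–3 at easting≈680849.9 (right), 4–5 at easting≈706206.3 (right) → 2 crossings.
S: 4–5 at easting≈701030.6 (right), 5–6 at easting≈710638.2 (right) → 2 crossings.
R: 5–6 at easting≈652739.9 (left), 7–1 at easting≈697874.4 (right) → 1 crossing.
H: 3–4 at easting≈676678.2 (right), 6–1 at easting≈711648.8 (right) → 2 crossings.
D: 3–4 at easting≈675885.4 (right), 6–1 at easting≈694406.6 (right) → 2 crossings.
Only R has an odd count, so the point is inside R.

R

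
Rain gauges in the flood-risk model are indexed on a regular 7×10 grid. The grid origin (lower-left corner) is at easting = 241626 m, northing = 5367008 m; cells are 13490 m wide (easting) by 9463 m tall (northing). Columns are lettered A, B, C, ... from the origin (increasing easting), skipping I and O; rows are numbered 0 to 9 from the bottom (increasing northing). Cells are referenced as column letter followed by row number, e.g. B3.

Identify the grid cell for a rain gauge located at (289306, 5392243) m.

Column index: ⌊(289306 − 241626) / 13490⌋ = ⌊3.534⌋ = 3 → column D
Row offset from origin: ⌊(5392243 − 5367008) / 9463⌋ = ⌊2.667⌋ = 2 → row 2

D2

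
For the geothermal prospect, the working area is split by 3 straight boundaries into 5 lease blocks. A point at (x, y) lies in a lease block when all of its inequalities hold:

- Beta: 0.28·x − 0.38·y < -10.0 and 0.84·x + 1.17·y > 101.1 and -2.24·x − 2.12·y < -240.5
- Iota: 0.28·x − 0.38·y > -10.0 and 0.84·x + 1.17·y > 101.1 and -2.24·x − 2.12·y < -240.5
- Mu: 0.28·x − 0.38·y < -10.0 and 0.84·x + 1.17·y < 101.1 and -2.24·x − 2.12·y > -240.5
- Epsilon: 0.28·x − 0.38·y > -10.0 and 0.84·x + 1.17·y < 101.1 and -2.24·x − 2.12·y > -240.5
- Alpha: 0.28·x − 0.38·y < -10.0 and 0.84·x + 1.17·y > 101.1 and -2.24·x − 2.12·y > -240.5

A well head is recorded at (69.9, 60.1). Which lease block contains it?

Iota

0.28·69.9 − 0.38·60.1 = -3.266, which is > -10.0
0.84·69.9 + 1.17·60.1 = 129.033, which is > 101.1
-2.24·69.9 − 2.12·60.1 = -283.988, which is < -240.5
This sign pattern matches Iota.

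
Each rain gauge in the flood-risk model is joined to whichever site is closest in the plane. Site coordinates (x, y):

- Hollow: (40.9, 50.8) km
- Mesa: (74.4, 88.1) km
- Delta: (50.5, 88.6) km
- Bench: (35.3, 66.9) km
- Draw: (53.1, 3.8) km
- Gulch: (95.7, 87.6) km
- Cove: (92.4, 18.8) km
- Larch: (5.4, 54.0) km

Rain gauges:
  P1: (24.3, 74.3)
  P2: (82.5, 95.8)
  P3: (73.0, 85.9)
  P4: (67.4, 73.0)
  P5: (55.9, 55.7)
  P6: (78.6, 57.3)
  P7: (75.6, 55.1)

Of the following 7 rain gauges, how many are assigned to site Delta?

0

P1 → Bench
P2 → Mesa
P3 → Mesa
P4 → Mesa
P5 → Hollow
P6 → Mesa
P7 → Mesa
0 of the 7 go to Delta.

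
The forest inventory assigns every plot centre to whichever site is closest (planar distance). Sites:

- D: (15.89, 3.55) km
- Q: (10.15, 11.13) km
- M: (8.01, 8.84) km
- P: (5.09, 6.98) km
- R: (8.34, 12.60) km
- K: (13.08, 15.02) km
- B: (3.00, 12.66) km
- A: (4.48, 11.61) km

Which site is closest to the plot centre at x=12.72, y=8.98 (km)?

Squared distances to each site:
D: 39.534; Q: 11.227; M: 22.204; P: 62.217; R: 32.289; K: 36.611; B: 108.021; A: 74.814.
Minimum at Q.

Q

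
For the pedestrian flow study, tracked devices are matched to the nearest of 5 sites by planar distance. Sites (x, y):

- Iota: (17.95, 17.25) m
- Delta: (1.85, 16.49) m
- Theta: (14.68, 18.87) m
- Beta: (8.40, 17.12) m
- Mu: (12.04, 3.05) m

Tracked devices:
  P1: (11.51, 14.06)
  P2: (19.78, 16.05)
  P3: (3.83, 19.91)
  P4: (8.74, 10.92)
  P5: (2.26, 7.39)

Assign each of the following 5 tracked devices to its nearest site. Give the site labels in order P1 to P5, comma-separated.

Beta, Iota, Delta, Beta, Delta

P1 → Beta (d²=19.04)
P2 → Iota (d²=4.79)
P3 → Delta (d²=15.62)
P4 → Beta (d²=38.56)
P5 → Delta (d²=82.98)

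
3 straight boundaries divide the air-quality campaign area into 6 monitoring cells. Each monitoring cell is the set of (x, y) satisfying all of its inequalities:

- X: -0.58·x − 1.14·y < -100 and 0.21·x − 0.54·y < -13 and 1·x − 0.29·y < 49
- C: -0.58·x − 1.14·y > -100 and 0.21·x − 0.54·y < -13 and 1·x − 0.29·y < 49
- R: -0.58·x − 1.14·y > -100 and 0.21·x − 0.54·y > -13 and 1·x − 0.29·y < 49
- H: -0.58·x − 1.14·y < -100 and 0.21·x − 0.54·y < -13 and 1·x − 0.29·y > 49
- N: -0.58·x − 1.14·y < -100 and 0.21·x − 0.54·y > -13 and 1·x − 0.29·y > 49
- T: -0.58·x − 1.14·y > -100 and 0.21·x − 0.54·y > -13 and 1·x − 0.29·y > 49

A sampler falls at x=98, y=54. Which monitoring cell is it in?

-0.58·98 − 1.14·54 = -118.400, which is < -100
0.21·98 − 0.54·54 = -8.580, which is > -13
1·98 − 0.29·54 = 82.340, which is > 49
This sign pattern matches N.

N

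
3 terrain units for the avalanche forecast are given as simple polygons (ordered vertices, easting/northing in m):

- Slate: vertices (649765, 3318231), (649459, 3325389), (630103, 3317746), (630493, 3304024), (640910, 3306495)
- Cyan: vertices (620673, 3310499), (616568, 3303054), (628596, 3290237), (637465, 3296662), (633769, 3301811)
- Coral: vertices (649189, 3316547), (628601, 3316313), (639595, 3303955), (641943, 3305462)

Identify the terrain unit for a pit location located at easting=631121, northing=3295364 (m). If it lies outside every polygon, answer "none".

Cyan

Cast a ray rightward from (631121, 3295364). For each polygon, the edges (by vertex number in listed order) whose endpoints lie on opposite sides of northing = 3295364, where each meets that height, and whether that is right or left of the point:
Slate: no edge straddles that height → 0 crossings.
Cyan: 2–3 at easting≈623784.6 (left), 3–4 at easting≈635673.3 (right) → 1 crossing.
Coral: no edge straddles that height → 0 crossings.
Only Cyan has an odd count, so the point is inside Cyan.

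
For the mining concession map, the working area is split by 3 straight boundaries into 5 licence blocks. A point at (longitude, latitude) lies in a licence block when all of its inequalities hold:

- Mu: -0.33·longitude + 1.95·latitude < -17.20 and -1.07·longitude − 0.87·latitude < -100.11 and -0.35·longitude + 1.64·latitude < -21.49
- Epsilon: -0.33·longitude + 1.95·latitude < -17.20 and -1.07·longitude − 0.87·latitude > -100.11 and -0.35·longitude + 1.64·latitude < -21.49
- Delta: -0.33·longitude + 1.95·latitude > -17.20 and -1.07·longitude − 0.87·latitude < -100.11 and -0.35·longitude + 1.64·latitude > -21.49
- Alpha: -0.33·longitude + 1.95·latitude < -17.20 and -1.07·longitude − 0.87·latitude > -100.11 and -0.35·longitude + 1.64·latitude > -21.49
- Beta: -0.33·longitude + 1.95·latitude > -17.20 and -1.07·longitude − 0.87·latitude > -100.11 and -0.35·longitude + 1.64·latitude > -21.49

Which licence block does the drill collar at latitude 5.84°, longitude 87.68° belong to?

Alpha

-0.33·87.68 + 1.95·5.84 = -17.546, which is < -17.20
-1.07·87.68 − 0.87·5.84 = -98.898, which is > -100.11
-0.35·87.68 + 1.64·5.84 = -21.110, which is > -21.49
This sign pattern matches Alpha.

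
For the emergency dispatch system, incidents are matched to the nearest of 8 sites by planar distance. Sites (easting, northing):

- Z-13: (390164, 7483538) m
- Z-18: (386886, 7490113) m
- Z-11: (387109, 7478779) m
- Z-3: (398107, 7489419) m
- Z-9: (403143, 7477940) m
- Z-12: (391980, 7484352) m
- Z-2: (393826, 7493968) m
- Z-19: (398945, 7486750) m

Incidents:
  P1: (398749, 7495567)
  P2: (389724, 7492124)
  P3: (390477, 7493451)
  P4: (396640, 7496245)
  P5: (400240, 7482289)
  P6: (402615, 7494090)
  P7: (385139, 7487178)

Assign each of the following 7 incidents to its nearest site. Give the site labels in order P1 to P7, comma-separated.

Z-2, Z-18, Z-2, Z-2, Z-19, Z-3, Z-18

P1 → Z-2 (d²=26792730.00)
P2 → Z-18 (d²=12098365.00)
P3 → Z-2 (d²=11483090.00)
P4 → Z-2 (d²=13103325.00)
P5 → Z-19 (d²=21577546.00)
P6 → Z-3 (d²=42140305.00)
P7 → Z-18 (d²=11666234.00)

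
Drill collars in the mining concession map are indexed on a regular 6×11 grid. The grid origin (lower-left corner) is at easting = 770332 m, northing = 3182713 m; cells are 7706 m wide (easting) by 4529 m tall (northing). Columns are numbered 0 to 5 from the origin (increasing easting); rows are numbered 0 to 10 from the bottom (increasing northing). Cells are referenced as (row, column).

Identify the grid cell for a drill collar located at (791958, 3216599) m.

(7, 2)

Column index: ⌊(791958 − 770332) / 7706⌋ = ⌊2.806⌋ = 2
Row offset from origin: ⌊(3216599 − 3182713) / 4529⌋ = ⌊7.482⌋ = 7 → row 7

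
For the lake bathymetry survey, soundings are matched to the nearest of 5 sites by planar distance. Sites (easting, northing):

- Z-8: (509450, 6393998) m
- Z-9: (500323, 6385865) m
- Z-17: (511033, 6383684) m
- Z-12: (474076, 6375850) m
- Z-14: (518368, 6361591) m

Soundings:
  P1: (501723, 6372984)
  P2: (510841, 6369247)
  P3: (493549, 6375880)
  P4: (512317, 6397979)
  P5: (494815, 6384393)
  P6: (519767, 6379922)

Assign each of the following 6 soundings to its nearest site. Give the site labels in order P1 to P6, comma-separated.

P1 → Z-9 (d²=167880161.00)
P2 → Z-14 (d²=115270065.00)
P3 → Z-9 (d²=145587301.00)
P4 → Z-8 (d²=24068050.00)
P5 → Z-9 (d²=32504848.00)
P6 → Z-17 (d²=90435400.00)

Z-9, Z-14, Z-9, Z-8, Z-9, Z-17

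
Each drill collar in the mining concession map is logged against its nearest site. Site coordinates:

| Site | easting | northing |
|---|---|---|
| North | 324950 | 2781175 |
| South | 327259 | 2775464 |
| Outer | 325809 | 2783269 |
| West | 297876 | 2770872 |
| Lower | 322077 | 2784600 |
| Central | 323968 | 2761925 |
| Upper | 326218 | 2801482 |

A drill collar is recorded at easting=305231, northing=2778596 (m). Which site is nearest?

Squared distances to each site:
North: 395490202.000; South: 495042208.000; Outer: 445291013.000; West: 113756201.000; Lower: 319835732.000; Central: 628997410.000; Upper: 964223165.000.
Minimum at West.

West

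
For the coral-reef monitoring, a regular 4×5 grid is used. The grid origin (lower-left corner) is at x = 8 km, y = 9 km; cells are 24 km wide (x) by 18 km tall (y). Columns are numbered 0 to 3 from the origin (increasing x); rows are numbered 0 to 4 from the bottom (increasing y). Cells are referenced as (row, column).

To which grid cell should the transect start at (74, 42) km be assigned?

(1, 2)

Column index: ⌊(74 − 8) / 24⌋ = ⌊2.750⌋ = 2
Row offset from origin: ⌊(42 − 9) / 18⌋ = ⌊1.833⌋ = 1 → row 1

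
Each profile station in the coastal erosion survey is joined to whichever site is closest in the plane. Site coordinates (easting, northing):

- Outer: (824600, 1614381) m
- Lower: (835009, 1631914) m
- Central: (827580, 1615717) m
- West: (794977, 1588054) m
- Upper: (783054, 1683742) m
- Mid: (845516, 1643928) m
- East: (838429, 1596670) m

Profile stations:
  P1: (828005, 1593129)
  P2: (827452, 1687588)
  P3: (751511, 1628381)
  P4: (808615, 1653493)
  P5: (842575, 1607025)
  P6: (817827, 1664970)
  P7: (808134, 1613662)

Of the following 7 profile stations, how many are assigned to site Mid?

P1 → East
P2 → Upper
P3 → West
P4 → Lower
P5 → East
P6 → Mid
P7 → Outer
1 of the 7 goes to Mid.

1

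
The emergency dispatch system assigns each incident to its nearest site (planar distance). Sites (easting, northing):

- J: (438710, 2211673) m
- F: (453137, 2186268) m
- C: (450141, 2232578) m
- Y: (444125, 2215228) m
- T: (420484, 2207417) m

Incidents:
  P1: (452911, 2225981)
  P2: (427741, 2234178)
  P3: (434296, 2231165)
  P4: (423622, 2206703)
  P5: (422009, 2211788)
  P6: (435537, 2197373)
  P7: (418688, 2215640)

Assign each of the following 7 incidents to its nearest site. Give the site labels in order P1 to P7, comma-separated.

P1 → C (d²=51193309.00)
P2 → C (d²=504320000.00)
P3 → C (d²=253060594.00)
P4 → T (d²=10356840.00)
P5 → T (d²=21431266.00)
P6 → J (d²=214557929.00)
P7 → T (d²=70843345.00)

C, C, C, T, T, J, T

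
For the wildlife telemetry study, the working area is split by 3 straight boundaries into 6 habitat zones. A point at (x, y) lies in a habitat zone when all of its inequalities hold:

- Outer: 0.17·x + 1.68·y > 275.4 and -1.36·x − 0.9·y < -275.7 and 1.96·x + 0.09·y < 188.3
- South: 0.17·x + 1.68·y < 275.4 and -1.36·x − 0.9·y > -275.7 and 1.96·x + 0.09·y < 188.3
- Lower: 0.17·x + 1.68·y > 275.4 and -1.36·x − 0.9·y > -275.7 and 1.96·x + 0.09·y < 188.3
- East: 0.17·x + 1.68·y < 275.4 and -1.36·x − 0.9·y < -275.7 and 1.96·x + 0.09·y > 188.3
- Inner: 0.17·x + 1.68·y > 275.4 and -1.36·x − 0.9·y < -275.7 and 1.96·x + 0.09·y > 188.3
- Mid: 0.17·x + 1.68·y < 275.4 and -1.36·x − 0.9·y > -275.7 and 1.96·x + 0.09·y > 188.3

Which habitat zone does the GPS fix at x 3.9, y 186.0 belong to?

Lower

0.17·3.9 + 1.68·186.0 = 313.143, which is > 275.4
-1.36·3.9 − 0.9·186.0 = -172.704, which is > -275.7
1.96·3.9 + 0.09·186.0 = 24.384, which is < 188.3
This sign pattern matches Lower.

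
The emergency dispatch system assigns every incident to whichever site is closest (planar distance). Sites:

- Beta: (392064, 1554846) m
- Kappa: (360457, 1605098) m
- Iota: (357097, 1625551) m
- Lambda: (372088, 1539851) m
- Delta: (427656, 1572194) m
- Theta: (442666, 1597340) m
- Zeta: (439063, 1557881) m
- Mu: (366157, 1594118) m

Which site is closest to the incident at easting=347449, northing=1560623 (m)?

Lambda

Squared distances to each site:
Beta: 2023871954.000; Kappa: 2147233689.000; Iota: 4308729088.000; Lambda: 1038556305.000; Delta: 6567050890.000; Theta: 10414415178.000; Zeta: 8400643560.000; Mu: 1471904289.000.
Minimum at Lambda.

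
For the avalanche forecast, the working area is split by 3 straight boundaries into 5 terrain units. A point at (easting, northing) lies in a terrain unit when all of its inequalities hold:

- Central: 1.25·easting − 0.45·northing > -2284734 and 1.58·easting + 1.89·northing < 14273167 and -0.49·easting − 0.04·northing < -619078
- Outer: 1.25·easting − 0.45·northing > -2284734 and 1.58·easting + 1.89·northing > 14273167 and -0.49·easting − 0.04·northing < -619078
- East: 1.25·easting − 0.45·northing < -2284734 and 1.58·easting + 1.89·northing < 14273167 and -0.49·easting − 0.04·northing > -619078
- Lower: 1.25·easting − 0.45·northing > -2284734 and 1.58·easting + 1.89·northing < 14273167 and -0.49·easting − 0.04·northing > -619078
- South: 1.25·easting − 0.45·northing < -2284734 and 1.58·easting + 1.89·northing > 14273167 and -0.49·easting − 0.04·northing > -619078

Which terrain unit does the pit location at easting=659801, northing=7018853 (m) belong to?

1.25·659801 − 0.45·7018853 = -2333732.600, which is < -2284734
1.58·659801 + 1.89·7018853 = 14308117.750, which is > 14273167
-0.49·659801 − 0.04·7018853 = -604056.610, which is > -619078
This sign pattern matches South.

South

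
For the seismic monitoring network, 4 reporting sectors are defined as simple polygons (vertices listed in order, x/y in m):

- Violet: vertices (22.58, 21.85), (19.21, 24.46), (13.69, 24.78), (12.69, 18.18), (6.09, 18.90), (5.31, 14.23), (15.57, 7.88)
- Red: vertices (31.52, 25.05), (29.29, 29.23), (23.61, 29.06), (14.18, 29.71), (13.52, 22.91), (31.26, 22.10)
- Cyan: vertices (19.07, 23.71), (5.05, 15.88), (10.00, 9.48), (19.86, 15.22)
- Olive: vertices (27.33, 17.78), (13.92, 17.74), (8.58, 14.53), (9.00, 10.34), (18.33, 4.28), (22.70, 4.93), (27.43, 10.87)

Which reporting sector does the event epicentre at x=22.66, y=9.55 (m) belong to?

Cast a ray rightward from (22.66, 9.55). For each polygon, the edges (by vertex number in listed order) whose endpoints lie on opposite sides of y = 9.55, where each meets that height, and whether that is right or left of the point:
Violet: 6–7 at x≈12.872 (left), 7–1 at x≈16.408 (left) → 0 crossings.
Red: no edge straddles that height → 0 crossings.
Cyan: 2–3 at x≈9.946 (left), 3–4 at x≈10.120 (left) → 0 crossings.
Olive: 4–5 at x≈10.216 (left), 6–7 at x≈26.379 (right) → 1 crossing.
Only Olive has an odd count, so the point is inside Olive.

Olive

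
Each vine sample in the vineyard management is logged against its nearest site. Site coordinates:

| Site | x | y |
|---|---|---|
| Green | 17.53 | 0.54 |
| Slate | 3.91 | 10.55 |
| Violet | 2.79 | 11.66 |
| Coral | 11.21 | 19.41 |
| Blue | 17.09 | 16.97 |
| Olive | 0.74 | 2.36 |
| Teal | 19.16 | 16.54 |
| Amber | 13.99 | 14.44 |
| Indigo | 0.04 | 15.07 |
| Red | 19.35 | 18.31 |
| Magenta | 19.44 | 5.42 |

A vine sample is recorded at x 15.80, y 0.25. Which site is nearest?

Squared distances to each site:
Green: 3.077; Slate: 247.462; Violet: 299.448; Coral: 388.174; Blue: 281.222; Olive: 231.256; Teal: 276.654; Amber: 204.632; Indigo: 468.010; Red: 338.766; Magenta: 39.979.
Minimum at Green.

Green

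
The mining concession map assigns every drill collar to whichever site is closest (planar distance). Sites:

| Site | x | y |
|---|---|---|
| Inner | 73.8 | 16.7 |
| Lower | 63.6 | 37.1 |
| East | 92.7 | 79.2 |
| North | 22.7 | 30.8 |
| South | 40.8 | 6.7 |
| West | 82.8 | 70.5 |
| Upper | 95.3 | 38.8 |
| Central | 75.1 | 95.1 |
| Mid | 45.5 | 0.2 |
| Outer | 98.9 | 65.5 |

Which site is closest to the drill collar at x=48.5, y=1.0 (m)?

Mid

Squared distances to each site:
Inner: 886.580; Lower: 1531.220; East: 8068.880; North: 1553.680; South: 91.780; West: 6006.740; Upper: 3619.080; Central: 9562.370; Mid: 9.640; Outer: 6700.410.
Minimum at Mid.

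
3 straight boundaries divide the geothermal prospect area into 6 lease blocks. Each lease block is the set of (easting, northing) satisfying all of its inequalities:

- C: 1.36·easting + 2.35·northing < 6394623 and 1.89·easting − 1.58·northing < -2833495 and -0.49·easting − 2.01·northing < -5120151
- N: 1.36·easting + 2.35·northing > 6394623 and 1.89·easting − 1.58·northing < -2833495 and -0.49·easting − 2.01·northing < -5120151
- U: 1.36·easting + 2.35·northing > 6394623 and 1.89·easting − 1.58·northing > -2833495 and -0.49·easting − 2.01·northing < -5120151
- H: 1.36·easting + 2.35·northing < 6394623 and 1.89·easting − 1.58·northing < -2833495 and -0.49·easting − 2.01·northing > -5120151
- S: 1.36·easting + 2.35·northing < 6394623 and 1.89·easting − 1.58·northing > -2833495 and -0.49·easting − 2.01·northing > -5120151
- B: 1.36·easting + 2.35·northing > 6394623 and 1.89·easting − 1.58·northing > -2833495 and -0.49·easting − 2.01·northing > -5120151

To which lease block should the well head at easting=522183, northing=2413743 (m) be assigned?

1.36·522183 + 2.35·2413743 = 6382464.930, which is < 6394623
1.89·522183 − 1.58·2413743 = -2826788.070, which is > -2833495
-0.49·522183 − 2.01·2413743 = -5107493.100, which is > -5120151
This sign pattern matches S.

S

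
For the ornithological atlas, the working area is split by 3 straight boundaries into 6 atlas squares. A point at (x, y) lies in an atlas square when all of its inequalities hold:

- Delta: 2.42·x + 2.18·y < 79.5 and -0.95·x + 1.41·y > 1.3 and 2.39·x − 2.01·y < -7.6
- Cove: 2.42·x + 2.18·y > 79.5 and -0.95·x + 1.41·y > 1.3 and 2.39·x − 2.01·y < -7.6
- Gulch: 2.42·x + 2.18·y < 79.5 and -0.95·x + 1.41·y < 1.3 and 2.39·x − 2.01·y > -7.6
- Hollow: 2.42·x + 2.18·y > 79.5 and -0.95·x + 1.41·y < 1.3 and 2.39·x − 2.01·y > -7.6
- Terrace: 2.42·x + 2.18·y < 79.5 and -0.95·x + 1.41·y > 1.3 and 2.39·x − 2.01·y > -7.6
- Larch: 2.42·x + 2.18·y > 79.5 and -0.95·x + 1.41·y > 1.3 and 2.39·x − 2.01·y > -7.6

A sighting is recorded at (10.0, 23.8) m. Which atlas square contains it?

2.42·10.0 + 2.18·23.8 = 76.084, which is < 79.5
-0.95·10.0 + 1.41·23.8 = 24.058, which is > 1.3
2.39·10.0 − 2.01·23.8 = -23.938, which is < -7.6
This sign pattern matches Delta.

Delta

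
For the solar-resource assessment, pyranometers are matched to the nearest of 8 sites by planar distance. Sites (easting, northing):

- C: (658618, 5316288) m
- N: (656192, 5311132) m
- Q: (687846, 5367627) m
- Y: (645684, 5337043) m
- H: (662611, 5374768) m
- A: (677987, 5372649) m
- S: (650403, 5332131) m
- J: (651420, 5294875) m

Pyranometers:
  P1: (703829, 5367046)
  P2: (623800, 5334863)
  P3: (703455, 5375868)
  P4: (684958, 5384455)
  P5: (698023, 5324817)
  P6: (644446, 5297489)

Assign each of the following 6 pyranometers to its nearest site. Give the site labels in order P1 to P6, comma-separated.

Q, Y, Q, A, C, J

P1 → Q (d²=255793850.00)
P2 → Y (d²=483661856.00)
P3 → Q (d²=311554962.00)
P4 → A (d²=187976477.00)
P5 → C (d²=1625497866.00)
P6 → J (d²=55469672.00)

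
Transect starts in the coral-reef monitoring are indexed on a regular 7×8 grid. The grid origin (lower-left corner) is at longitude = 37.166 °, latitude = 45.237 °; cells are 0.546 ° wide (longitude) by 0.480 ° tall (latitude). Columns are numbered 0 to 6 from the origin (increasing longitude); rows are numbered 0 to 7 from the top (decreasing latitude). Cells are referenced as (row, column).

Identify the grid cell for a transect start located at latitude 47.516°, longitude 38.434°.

Column index: ⌊(38.434 − 37.166) / 0.546⌋ = ⌊2.322⌋ = 2
Row offset from origin: ⌊(47.516 − 45.237) / 0.480⌋ = ⌊4.748⌋ = 4 → row 3 (counted from top)

(3, 2)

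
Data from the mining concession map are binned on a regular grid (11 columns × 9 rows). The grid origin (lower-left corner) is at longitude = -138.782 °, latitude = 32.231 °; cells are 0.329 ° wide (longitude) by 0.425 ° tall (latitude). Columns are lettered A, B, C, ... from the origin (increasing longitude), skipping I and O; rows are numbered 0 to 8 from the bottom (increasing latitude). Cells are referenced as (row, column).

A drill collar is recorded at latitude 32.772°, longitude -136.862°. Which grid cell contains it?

Column index: ⌊(-136.862 − -138.782) / 0.329⌋ = ⌊5.836⌋ = 5 → column F
Row offset from origin: ⌊(32.772 − 32.231) / 0.425⌋ = ⌊1.273⌋ = 1 → row 1

(1, F)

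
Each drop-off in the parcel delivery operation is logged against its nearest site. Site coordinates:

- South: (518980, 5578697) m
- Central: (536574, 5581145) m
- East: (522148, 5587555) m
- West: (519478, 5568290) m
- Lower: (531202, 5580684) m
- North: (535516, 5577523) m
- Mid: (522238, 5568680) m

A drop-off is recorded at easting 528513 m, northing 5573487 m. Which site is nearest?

Squared distances to each site:
South: 118022189.000; Central: 123624685.000; East: 238421849.000; West: 108640034.000; Lower: 59027530.000; North: 65331305.000; Mid: 62482874.000.
Minimum at Lower.

Lower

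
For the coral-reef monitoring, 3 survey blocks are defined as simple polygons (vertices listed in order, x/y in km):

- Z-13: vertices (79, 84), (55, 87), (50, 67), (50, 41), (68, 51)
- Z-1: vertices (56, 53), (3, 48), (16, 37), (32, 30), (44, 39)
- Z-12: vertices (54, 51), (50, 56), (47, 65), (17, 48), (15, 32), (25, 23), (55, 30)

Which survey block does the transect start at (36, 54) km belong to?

Z-12

Cast a ray rightward from (36, 54). For each polygon, the edges (by vertex number in listed order) whose endpoints lie on opposite sides of y = 54, where each meets that height, and whether that is right or left of the point:
Z-13: 3–4 at x≈50.0 (right), 5–1 at x≈69.0 (right) → 2 crossings.
Z-1: no edge straddles that height → 0 crossings.
Z-12: 1–2 at x≈51.6 (right), 3–4 at x≈27.6 (left) → 1 crossing.
Only Z-12 has an odd count, so the point is inside Z-12.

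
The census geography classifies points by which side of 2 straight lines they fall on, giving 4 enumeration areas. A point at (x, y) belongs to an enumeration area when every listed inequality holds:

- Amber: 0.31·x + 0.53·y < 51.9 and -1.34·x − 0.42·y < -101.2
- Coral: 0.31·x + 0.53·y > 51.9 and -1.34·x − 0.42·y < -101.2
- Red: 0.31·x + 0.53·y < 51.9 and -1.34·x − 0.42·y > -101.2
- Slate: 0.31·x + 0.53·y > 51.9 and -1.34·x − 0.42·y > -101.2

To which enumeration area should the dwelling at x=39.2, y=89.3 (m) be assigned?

0.31·39.2 + 0.53·89.3 = 59.481, which is > 51.9
-1.34·39.2 − 0.42·89.3 = -90.034, which is > -101.2
This sign pattern matches Slate.

Slate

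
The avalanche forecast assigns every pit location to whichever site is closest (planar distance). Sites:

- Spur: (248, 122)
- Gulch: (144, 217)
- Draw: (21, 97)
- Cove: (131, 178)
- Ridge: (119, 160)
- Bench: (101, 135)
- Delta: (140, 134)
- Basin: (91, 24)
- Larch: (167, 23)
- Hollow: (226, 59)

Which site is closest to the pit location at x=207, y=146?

Spur

Squared distances to each site:
Spur: 2257.000; Gulch: 9010.000; Draw: 36997.000; Cove: 6800.000; Ridge: 7940.000; Bench: 11357.000; Delta: 4633.000; Basin: 28340.000; Larch: 16729.000; Hollow: 7930.000.
Minimum at Spur.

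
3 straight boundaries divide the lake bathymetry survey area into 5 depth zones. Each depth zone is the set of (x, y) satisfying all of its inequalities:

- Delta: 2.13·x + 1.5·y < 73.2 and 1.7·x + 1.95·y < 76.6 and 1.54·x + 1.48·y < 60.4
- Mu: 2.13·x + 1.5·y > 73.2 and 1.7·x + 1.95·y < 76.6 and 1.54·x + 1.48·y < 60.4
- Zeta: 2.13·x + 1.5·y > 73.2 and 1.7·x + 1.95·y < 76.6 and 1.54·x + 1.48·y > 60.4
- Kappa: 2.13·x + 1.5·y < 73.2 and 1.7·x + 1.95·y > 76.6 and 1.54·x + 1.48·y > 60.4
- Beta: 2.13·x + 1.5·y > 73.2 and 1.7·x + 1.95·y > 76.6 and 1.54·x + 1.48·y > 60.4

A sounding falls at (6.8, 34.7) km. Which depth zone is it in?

2.13·6.8 + 1.5·34.7 = 66.534, which is < 73.2
1.7·6.8 + 1.95·34.7 = 79.225, which is > 76.6
1.54·6.8 + 1.48·34.7 = 61.828, which is > 60.4
This sign pattern matches Kappa.

Kappa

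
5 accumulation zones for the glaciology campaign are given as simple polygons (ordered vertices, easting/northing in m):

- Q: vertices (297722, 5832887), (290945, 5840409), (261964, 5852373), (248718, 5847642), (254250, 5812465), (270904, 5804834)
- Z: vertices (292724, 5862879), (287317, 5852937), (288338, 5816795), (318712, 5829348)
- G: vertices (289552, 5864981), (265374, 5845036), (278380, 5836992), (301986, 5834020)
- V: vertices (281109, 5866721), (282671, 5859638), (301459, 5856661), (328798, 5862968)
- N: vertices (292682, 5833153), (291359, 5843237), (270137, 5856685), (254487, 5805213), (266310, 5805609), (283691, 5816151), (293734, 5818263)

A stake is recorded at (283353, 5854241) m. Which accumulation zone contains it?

Cast a ray rightward from (283353, 5854241). For each polygon, the edges (by vertex number in listed order) whose endpoints lie on opposite sides of northing = 5854241, where each meets that height, and whether that is right or left of the point:
Q: no edge straddles that height → 0 crossings.
Z: 1–2 at easting≈288026.2 (right), 4–1 at easting≈299418.8 (right) → 2 crossings.
G: 1–2 at easting≈276532.6 (left), 4–1 at easting≈293865.2 (right) → 1 crossing.
V: no edge straddles that height → 0 crossings.
N: 2–3 at easting≈273993.8 (left), 3–4 at easting≈269393.9 (left) → 0 crossings.
Only G has an odd count, so the point is inside G.

G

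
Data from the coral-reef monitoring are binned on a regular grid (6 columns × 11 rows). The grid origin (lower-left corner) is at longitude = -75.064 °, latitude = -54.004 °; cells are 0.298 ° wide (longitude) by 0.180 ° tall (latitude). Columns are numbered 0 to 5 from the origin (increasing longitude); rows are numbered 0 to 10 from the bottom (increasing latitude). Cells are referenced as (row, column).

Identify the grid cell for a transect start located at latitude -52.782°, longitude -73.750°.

(6, 4)

Column index: ⌊(-73.750 − -75.064) / 0.298⌋ = ⌊4.409⌋ = 4
Row offset from origin: ⌊(-52.782 − -54.004) / 0.180⌋ = ⌊6.789⌋ = 6 → row 6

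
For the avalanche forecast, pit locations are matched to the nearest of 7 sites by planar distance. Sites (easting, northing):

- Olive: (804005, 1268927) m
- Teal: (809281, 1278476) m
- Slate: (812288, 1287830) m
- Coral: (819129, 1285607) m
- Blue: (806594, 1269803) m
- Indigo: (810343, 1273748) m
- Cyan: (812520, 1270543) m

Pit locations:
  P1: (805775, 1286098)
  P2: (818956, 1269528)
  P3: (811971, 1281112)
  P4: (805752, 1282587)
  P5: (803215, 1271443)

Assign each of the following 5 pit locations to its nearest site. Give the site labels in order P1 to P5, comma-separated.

P1 → Slate (d²=45418993.00)
P2 → Cyan (d²=42452321.00)
P3 → Teal (d²=14184596.00)
P4 → Teal (d²=29354162.00)
P5 → Olive (d²=6954356.00)

Slate, Cyan, Teal, Teal, Olive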